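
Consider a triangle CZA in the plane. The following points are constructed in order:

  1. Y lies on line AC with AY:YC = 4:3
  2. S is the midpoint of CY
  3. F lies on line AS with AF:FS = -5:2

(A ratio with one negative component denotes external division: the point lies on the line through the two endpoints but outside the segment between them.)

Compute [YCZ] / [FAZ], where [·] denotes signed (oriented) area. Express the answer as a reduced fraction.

[YCZ]:[FAZ] = -18/55

Work in coordinates with C = (0, 0), Z = (1, 0), A = (0, 1).
1. Y lies on line AC with AY:YC = 4:3 ⇒ Y = (0, 3/7)
2. S is the midpoint of CY ⇒ S = (0, 3/14)
3. F lies on line AS with AF:FS = -5:2 ⇒ F = (0, -13/42)
2·[YCZ] = 3/7, 2·[FAZ] = -55/42
[YCZ]:[FAZ] = 3/7:-55/42 = -18/55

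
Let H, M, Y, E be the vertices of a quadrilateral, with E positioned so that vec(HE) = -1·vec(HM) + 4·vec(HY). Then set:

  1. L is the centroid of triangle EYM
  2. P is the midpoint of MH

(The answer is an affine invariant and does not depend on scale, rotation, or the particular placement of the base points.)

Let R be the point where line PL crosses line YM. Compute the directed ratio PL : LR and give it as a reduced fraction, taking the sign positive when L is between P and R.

Set H = (0, 0), M = (1, 0), Y = (0, 1), E = (-1, 4); any affine frame gives the same invariant.
1. L is the centroid of triangle EYM ⇒ L = (0, 5/3)
2. P is the midpoint of MH ⇒ P = (1/2, 0)
line PL meets YM at R = (2/7, 5/7)
L = P + t·(R−P) with t = 7/3, so PL:LR = 7/3:-4/3

PL:LR = -7/4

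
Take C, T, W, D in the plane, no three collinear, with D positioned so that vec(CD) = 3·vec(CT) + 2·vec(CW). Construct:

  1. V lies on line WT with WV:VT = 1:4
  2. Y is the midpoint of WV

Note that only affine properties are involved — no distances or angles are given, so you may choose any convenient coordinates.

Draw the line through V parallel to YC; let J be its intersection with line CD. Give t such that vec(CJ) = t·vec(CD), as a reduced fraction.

t = 1/25

Assign C = (0, 0), T = (1, 0), W = (0, 1), D = (3, 2) — the answer is frame-independent, so this choice is without loss of generality.
1. V lies on line WT with WV:VT = 1:4 ⇒ V = (1/5, 4/5)
2. Y is the midpoint of WV ⇒ Y = (1/10, 9/10)
through V parallel to YC: direction (-1/10, -9/10); meets CD at J = (3/25, 2/25)
J = C + t·(D−C) with t = 1/25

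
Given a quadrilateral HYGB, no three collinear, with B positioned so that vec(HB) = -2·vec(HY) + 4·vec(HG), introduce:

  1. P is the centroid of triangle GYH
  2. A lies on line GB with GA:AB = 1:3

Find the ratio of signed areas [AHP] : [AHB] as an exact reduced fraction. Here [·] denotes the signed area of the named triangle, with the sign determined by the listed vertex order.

Assign H = (0, 0), Y = (1, 0), G = (0, 1), B = (-2, 4) — the answer is frame-independent, so this choice is without loss of generality.
1. P is the centroid of triangle GYH ⇒ P = (1/3, 1/3)
2. A lies on line GB with GA:AB = 1:3 ⇒ A = (-1/2, 7/4)
2·[AHP] = 3/4, 2·[AHB] = -3/2
[AHP]:[AHB] = 3/4:-3/2 = -1/2

[AHP]:[AHB] = -1/2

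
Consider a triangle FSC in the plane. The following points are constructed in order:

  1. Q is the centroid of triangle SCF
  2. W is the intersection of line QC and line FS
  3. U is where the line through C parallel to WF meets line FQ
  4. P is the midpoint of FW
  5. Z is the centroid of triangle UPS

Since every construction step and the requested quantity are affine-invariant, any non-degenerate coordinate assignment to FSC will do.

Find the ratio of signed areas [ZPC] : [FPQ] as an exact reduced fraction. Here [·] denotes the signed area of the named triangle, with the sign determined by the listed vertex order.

[ZPC]:[FPQ] = -7

Choose coordinates F = (0, 0), S = (1, 0), C = (0, 1).
1. Q is the centroid of triangle SCF ⇒ Q = (1/3, 1/3)
2. W is the intersection of line QC and line FS ⇒ W = (1/2, 0)
3. U is where the line through C parallel to WF meets line FQ ⇒ U = (1, 1)
4. P is the midpoint of FW ⇒ P = (1/4, 0)
5. Z is the centroid of triangle UPS ⇒ Z = (3/4, 1/3)
2·[ZPC] = -7/12, 2·[FPQ] = 1/12
[ZPC]:[FPQ] = -7/12:1/12 = -7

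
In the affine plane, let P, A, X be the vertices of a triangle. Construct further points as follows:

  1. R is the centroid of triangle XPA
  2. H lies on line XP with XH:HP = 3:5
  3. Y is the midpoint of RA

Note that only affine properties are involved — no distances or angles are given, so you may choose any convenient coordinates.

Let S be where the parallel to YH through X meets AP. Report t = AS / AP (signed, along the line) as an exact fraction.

Work in coordinates with P = (0, 0), A = (1, 0), X = (0, 1).
1. R is the centroid of triangle XPA ⇒ R = (1/3, 1/3)
2. H lies on line XP with XH:HP = 3:5 ⇒ H = (0, 5/8)
3. Y is the midpoint of RA ⇒ Y = (2/3, 1/6)
through X parallel to YH: direction (-2/3, 11/24); meets AP at S = (16/11, 0)
S = A + t·(P−A) with t = -5/11

t = -5/11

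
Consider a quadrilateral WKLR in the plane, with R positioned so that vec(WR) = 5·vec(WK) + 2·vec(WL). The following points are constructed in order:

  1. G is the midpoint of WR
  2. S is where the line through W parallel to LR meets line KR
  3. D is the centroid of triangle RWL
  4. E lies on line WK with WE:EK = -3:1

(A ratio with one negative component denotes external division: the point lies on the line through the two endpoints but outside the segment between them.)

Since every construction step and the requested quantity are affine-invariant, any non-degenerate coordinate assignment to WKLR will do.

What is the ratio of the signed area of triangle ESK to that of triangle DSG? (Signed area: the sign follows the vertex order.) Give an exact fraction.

[ESK]:[DSG] = 3/10

Work in coordinates with W = (0, 0), K = (1, 0), L = (0, 1), R = (5, 2).
1. G is the midpoint of WR ⇒ G = (5/2, 1)
2. S is where the line through W parallel to LR meets line KR ⇒ S = (5/3, 1/3)
3. D is the centroid of triangle RWL ⇒ D = (5/3, 1)
4. E lies on line WK with WE:EK = -3:1 ⇒ E = (3/2, 0)
2·[ESK] = 1/6, 2·[DSG] = 5/9
[ESK]:[DSG] = 1/6:5/9 = 3/10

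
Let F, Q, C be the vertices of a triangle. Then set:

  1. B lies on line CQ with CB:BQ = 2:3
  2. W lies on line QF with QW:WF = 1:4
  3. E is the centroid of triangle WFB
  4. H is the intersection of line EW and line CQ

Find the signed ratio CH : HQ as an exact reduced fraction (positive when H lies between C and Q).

CH:HQ = -6

Assign F = (0, 0), Q = (1, 0), C = (0, 1) — the answer is frame-independent, so this choice is without loss of generality.
1. B lies on line CQ with CB:BQ = 2:3 ⇒ B = (2/5, 3/5)
2. W lies on line QF with QW:WF = 1:4 ⇒ W = (4/5, 0)
3. E is the centroid of triangle WFB ⇒ E = (2/5, 1/5)
4. H is the intersection of line EW and line CQ ⇒ H = (6/5, -1/5)
H = C + t·(Q−C) with t = 6/5, so CH:HQ = t:(1−t) = 6/5:-1/5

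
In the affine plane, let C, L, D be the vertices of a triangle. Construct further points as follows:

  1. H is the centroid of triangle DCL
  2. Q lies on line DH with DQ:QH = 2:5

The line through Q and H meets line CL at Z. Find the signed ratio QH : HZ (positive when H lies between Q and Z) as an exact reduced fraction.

Work in coordinates with C = (0, 0), L = (1, 0), D = (0, 1).
1. H is the centroid of triangle DCL ⇒ H = (1/3, 1/3)
2. Q lies on line DH with DQ:QH = 2:5 ⇒ Q = (2/21, 17/21)
line QH meets CL at Z = (1/2, 0)
H = Q + t·(Z−Q) with t = 10/17, so QH:HZ = 10/17:7/17

QH:HZ = 10/7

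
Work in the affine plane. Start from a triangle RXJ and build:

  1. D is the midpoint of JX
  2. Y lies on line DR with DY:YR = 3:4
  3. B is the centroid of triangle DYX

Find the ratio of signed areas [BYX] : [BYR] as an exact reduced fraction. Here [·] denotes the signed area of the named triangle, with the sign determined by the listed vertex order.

[BYX]:[BYR] = 3/4

Assign R = (0, 0), X = (1, 0), J = (0, 1) — the answer is frame-independent, so this choice is without loss of generality.
1. D is the midpoint of JX ⇒ D = (1/2, 1/2)
2. Y lies on line DR with DY:YR = 3:4 ⇒ Y = (2/7, 2/7)
3. B is the centroid of triangle DYX ⇒ B = (25/42, 11/42)
2·[BYX] = 1/14, 2·[BYR] = 2/21
[BYX]:[BYR] = 1/14:2/21 = 3/4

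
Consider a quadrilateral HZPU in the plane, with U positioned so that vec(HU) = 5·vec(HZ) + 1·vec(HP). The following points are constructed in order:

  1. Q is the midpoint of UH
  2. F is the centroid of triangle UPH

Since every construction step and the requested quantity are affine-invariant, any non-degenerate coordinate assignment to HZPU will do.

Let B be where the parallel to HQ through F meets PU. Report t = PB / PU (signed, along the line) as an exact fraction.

t = 2/3

Assign H = (0, 0), Z = (1, 0), P = (0, 1), U = (5, 1) — the answer is frame-independent, so this choice is without loss of generality.
1. Q is the midpoint of UH ⇒ Q = (5/2, 1/2)
2. F is the centroid of triangle UPH ⇒ F = (5/3, 2/3)
through F parallel to HQ: direction (5/2, 1/2); meets PU at B = (10/3, 1)
B = P + t·(U−P) with t = 2/3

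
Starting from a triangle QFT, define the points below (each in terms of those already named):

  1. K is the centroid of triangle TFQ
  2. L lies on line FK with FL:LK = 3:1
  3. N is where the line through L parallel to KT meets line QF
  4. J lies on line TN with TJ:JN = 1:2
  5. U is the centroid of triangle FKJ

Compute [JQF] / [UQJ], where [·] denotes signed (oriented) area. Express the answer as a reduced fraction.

[JQF]:[UQJ] = -144/59

Set Q = (0, 0), F = (1, 0), T = (0, 1); any affine frame gives the same invariant.
1. K is the centroid of triangle TFQ ⇒ K = (1/3, 1/3)
2. L lies on line FK with FL:LK = 3:1 ⇒ L = (1/2, 1/4)
3. N is where the line through L parallel to KT meets line QF ⇒ N = (5/8, 0)
4. J lies on line TN with TJ:JN = 1:2 ⇒ J = (5/24, 2/3)
5. U is the centroid of triangle FKJ ⇒ U = (37/72, 1/3)
2·[JQF] = 2/3, 2·[UQJ] = -59/216
[JQF]:[UQJ] = 2/3:-59/216 = -144/59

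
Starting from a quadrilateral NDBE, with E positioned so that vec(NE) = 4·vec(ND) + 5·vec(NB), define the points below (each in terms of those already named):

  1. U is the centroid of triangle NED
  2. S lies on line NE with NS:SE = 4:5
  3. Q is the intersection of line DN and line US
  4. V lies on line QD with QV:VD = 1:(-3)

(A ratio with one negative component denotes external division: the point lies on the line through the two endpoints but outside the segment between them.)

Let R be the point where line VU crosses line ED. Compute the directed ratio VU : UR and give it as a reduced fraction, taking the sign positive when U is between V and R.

Assign N = (0, 0), D = (1, 0), B = (0, 1), E = (4, 5) — the answer is frame-independent, so this choice is without loss of generality.
1. U is the centroid of triangle NED ⇒ U = (5/3, 5/3)
2. S lies on line NE with NS:SE = 4:5 ⇒ S = (16/9, 20/9)
3. Q is the intersection of line DN and line US ⇒ Q = (4/3, 0)
4. V lies on line QD with QV:VD = 1:(-3) ⇒ V = (3/2, 0)
line VU meets ED at R = (8/5, 1)
U = V + t·(R−V) with t = 5/3, so VU:UR = 5/3:-2/3

VU:UR = -5/2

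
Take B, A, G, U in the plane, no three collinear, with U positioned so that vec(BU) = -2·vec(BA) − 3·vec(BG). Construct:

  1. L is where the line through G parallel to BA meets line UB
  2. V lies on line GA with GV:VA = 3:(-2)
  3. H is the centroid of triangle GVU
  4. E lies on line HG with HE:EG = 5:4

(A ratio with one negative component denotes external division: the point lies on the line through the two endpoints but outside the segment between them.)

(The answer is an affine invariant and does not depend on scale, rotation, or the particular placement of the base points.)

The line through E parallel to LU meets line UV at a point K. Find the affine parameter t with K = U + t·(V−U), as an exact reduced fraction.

t = 14/351

Choose coordinates B = (0, 0), A = (1, 0), G = (0, 1), U = (-2, -3).
1. L is where the line through G parallel to BA meets line UB ⇒ L = (2/3, 1)
2. V lies on line GA with GV:VA = 3:(-2) ⇒ V = (3, -2)
3. H is the centroid of triangle GVU ⇒ H = (1/3, -4/3)
4. E lies on line HG with HE:EG = 5:4 ⇒ E = (4/27, -1/27)
through E parallel to LU: direction (-8/3, -4); meets UV at K = (-632/351, -1039/351)
K = U + t·(V−U) with t = 14/351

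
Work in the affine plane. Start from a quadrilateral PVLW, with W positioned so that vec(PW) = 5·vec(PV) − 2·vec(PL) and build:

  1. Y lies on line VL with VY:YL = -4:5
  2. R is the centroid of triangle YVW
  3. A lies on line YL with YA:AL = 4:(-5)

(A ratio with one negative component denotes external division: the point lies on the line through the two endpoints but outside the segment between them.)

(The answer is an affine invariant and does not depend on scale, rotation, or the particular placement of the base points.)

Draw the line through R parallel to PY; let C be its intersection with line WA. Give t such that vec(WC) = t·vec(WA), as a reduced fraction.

t = 8/45

Assign P = (0, 0), V = (1, 0), L = (0, 1), W = (5, -2) — the answer is frame-independent, so this choice is without loss of generality.
1. Y lies on line VL with VY:YL = -4:5 ⇒ Y = (5, -4)
2. R is the centroid of triangle YVW ⇒ R = (11/3, -2)
3. A lies on line YL with YA:AL = 4:(-5) ⇒ A = (25, -24)
through R parallel to PY: direction (5, -4); meets WA at C = (77/9, -266/45)
C = W + t·(A−W) with t = 8/45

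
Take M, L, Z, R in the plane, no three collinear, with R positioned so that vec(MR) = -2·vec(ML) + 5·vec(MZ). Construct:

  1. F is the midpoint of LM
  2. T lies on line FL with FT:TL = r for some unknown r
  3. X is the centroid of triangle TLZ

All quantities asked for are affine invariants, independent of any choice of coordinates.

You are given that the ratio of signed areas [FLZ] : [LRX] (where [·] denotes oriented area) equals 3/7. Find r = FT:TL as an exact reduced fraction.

Choose coordinates M = (0, 0), L = (1, 0), Z = (0, 1), R = (-2, 5).
1. F is the midpoint of LM ⇒ F = (1/2, 0)
2. With FT:TL = r, write λ = r/(r+1) so T = F + λ·(L−F); T is affine-linear in λ
3. X is the centroid of triangle TLZ ⇒ X is an affine combination of earlier points and hence also affine-linear in λ
Every point depending on T is an affine combination of T and λ-independent points, so each such coordinate is linear in λ; the λ² term in each signed area is a multiple of (L−F)×(L−F) = 0, so 2·[FLZ] and 2·[LRX] are each linear in λ. Evaluating at λ=0 and λ=1:
  2·[FLZ] = 1/2,   2·[LRX] = -5/6·λ + 3/2
So [FLZ]:[LRX] = (1/2) / (-5/6·λ + 3/2). Setting this equal to 3/7:
  1/2 = 3/7·(-5/6·λ + 3/2)  ⇒  λ = 2/5
Then r = λ/(1−λ) = (2/5)/(3/5) = 2/3. Check: with r = 2/3, T = (7/10, 0) and [FLZ]:[LRX] = 3/7 as required.

r = 2/3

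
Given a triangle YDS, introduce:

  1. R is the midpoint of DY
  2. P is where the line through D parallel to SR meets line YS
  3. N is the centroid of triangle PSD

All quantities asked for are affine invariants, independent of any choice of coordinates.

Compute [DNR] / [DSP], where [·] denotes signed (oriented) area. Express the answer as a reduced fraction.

[DNR]:[DSP] = -1/2

Assign Y = (0, 0), D = (1, 0), S = (0, 1) — the answer is frame-independent, so this choice is without loss of generality.
1. R is the midpoint of DY ⇒ R = (1/2, 0)
2. P is where the line through D parallel to SR meets line YS ⇒ P = (0, 2)
3. N is the centroid of triangle PSD ⇒ N = (1/3, 1)
2·[DNR] = 1/2, 2·[DSP] = -1
[DNR]:[DSP] = 1/2:-1 = -1/2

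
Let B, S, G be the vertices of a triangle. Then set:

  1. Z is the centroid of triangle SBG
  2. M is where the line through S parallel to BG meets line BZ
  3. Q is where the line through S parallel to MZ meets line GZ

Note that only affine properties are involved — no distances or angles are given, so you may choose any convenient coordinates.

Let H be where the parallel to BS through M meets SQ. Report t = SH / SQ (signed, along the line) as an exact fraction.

t = -3

Set B = (0, 0), S = (1, 0), G = (0, 1); any affine frame gives the same invariant.
1. Z is the centroid of triangle SBG ⇒ Z = (1/3, 1/3)
2. M is where the line through S parallel to BG meets line BZ ⇒ M = (1, 1)
3. Q is where the line through S parallel to MZ meets line GZ ⇒ Q = (2/3, -1/3)
through M parallel to BS: direction (1, 0); meets SQ at H = (2, 1)
H = S + t·(Q−S) with t = -3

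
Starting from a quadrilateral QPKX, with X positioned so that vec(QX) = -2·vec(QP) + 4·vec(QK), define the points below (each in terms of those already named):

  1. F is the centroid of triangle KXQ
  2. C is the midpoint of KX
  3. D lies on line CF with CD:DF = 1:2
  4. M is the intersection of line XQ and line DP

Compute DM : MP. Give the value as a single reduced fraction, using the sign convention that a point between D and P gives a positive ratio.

DM:MP = -2/9

Assign Q = (0, 0), P = (1, 0), K = (0, 1), X = (-2, 4) — the answer is frame-independent, so this choice is without loss of generality.
1. F is the centroid of triangle KXQ ⇒ F = (-2/3, 5/3)
2. C is the midpoint of KX ⇒ C = (-1, 5/2)
3. D lies on line CF with CD:DF = 1:2 ⇒ D = (-8/9, 20/9)
4. M is the intersection of line XQ and line DP ⇒ M = (-10/7, 20/7)
M = D + t·(P−D) with t = -2/7, so DM:MP = t:(1−t) = -2/7:9/7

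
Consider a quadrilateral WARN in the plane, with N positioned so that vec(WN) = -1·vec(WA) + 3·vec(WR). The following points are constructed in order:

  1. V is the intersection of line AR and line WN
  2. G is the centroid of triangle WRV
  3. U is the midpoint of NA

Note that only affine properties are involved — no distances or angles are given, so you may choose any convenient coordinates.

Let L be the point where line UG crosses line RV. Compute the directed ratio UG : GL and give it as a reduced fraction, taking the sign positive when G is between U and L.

UG:GL = -5/2

Choose coordinates W = (0, 0), A = (1, 0), R = (0, 1), N = (-1, 3).
1. V is the intersection of line AR and line WN ⇒ V = (-1/2, 3/2)
2. G is the centroid of triangle WRV ⇒ G = (-1/6, 5/6)
3. U is the midpoint of NA ⇒ U = (0, 3/2)
line UG meets RV at L = (-1/10, 11/10)
G = U + t·(L−U) with t = 5/3, so UG:GL = 5/3:-2/3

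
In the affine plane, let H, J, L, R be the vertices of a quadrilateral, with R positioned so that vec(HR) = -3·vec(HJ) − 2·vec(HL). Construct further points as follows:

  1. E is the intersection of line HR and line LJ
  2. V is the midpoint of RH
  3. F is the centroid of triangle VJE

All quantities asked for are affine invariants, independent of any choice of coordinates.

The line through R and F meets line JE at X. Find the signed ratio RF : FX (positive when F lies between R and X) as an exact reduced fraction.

Work in coordinates with H = (0, 0), J = (1, 0), L = (0, 1), R = (-3, -2).
1. E is the intersection of line HR and line LJ ⇒ E = (3/5, 2/5)
2. V is the midpoint of RH ⇒ V = (-3/2, -1)
3. F is the centroid of triangle VJE ⇒ F = (1/30, -1/5)
line RF meets JE at X = (111/145, 34/145)
F = R + t·(X−R) with t = 29/36, so RF:FX = 29/36:7/36

RF:FX = 29/7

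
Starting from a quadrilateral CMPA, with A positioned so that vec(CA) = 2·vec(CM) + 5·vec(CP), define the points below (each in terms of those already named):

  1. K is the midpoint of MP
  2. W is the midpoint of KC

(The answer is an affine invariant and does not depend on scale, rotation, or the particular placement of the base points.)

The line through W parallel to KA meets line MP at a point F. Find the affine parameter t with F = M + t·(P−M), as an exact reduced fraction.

Work in coordinates with C = (0, 0), M = (1, 0), P = (0, 1), A = (2, 5).
1. K is the midpoint of MP ⇒ K = (1/2, 1/2)
2. W is the midpoint of KC ⇒ W = (1/4, 1/4)
through W parallel to KA: direction (3/2, 9/2); meets MP at F = (3/8, 5/8)
F = M + t·(P−M) with t = 5/8

t = 5/8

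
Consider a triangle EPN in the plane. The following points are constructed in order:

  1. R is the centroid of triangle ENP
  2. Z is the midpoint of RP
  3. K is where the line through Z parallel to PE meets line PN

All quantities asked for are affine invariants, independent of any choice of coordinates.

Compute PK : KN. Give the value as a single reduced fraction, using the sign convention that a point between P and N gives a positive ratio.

Work in coordinates with E = (0, 0), P = (1, 0), N = (0, 1).
1. R is the centroid of triangle ENP ⇒ R = (1/3, 1/3)
2. Z is the midpoint of RP ⇒ Z = (2/3, 1/6)
3. K is where the line through Z parallel to PE meets line PN ⇒ K = (5/6, 1/6)
K = P + t·(N−P) with t = 1/6, so PK:KN = t:(1−t) = 1/6:5/6

PK:KN = 1/5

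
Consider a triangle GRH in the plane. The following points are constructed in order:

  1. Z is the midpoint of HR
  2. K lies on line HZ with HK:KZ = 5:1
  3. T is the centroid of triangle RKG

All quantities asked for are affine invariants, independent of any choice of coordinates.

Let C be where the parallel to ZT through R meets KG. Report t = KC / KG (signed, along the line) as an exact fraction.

t = -7/4

Set G = (0, 0), R = (1, 0), H = (0, 1); any affine frame gives the same invariant.
1. Z is the midpoint of HR ⇒ Z = (1/2, 1/2)
2. K lies on line HZ with HK:KZ = 5:1 ⇒ K = (5/12, 7/12)
3. T is the centroid of triangle RKG ⇒ T = (17/36, 7/36)
through R parallel to ZT: direction (-1/36, -11/36); meets KG at C = (55/48, 77/48)
C = K + t·(G−K) with t = -7/4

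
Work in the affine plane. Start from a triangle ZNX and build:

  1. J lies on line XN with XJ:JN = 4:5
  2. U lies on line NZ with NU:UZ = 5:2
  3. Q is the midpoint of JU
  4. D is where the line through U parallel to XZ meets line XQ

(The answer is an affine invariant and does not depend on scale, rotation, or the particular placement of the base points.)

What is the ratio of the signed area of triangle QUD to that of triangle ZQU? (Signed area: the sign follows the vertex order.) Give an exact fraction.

Work in coordinates with Z = (0, 0), N = (1, 0), X = (0, 1).
1. J lies on line XN with XJ:JN = 4:5 ⇒ J = (4/9, 5/9)
2. U lies on line NZ with NU:UZ = 5:2 ⇒ U = (2/7, 0)
3. Q is the midpoint of JU ⇒ Q = (23/63, 5/18)
4. D is where the line through U parallel to XZ meets line XQ ⇒ D = (2/7, 10/23)
2·[QUD] = -50/1449, 2·[ZQU] = -5/63
[QUD]:[ZQU] = -50/1449:-5/63 = 10/23

[QUD]:[ZQU] = 10/23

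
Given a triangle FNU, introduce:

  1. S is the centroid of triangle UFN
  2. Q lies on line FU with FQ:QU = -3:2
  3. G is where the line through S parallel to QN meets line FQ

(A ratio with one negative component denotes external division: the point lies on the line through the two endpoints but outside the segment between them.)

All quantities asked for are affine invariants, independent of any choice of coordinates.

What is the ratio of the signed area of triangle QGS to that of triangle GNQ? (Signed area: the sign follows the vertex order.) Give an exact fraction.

[QGS]:[GNQ] = 1/3

Set F = (0, 0), N = (1, 0), U = (0, 1); any affine frame gives the same invariant.
1. S is the centroid of triangle UFN ⇒ S = (1/3, 1/3)
2. Q lies on line FU with FQ:QU = -3:2 ⇒ Q = (0, 3)
3. G is where the line through S parallel to QN meets line FQ ⇒ G = (0, 4/3)
2·[QGS] = 5/9, 2·[GNQ] = 5/3
[QGS]:[GNQ] = 5/9:5/3 = 1/3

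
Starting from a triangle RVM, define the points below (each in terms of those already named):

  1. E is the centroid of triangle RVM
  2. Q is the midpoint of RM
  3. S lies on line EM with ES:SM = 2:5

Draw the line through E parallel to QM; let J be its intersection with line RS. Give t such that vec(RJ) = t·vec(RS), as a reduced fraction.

t = 7/5

Choose coordinates R = (0, 0), V = (1, 0), M = (0, 1).
1. E is the centroid of triangle RVM ⇒ E = (1/3, 1/3)
2. Q is the midpoint of RM ⇒ Q = (0, 1/2)
3. S lies on line EM with ES:SM = 2:5 ⇒ S = (5/21, 11/21)
through E parallel to QM: direction (0, 1/2); meets RS at J = (1/3, 11/15)
J = R + t·(S−R) with t = 7/5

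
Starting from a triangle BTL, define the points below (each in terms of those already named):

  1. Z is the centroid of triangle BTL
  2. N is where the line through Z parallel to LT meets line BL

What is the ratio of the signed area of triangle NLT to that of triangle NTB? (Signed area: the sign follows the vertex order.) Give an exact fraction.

Set B = (0, 0), T = (1, 0), L = (0, 1); any affine frame gives the same invariant.
1. Z is the centroid of triangle BTL ⇒ Z = (1/3, 1/3)
2. N is where the line through Z parallel to LT meets line BL ⇒ N = (0, 2/3)
2·[NLT] = -1/3, 2·[NTB] = -2/3
[NLT]:[NTB] = -1/3:-2/3 = 1/2

[NLT]:[NTB] = 1/2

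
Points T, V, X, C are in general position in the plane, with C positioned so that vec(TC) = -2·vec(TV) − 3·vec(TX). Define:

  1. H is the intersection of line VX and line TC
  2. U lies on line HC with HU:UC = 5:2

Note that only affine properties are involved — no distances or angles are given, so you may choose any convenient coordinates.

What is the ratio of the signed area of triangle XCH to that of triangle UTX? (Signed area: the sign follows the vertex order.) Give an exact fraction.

[XCH]:[UTX] = 42/23

Choose coordinates T = (0, 0), V = (1, 0), X = (0, 1), C = (-2, -3).
1. H is the intersection of line VX and line TC ⇒ H = (2/5, 3/5)
2. U lies on line HC with HU:UC = 5:2 ⇒ U = (-46/35, -69/35)
2·[XCH] = 12/5, 2·[UTX] = 46/35
[XCH]:[UTX] = 12/5:46/35 = 42/23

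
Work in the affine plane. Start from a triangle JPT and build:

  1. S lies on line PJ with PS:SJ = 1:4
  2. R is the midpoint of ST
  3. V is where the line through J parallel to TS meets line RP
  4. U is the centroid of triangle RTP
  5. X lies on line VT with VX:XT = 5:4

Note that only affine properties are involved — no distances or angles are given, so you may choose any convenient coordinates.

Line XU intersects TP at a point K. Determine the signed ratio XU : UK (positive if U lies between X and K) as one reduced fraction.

Set J = (0, 0), P = (1, 0), T = (0, 1); any affine frame gives the same invariant.
1. S lies on line PJ with PS:SJ = 1:4 ⇒ S = (4/5, 0)
2. R is the midpoint of ST ⇒ R = (2/5, 1/2)
3. V is where the line through J parallel to TS meets line RP ⇒ V = (-2, 5/2)
4. U is the centroid of triangle RTP ⇒ U = (7/15, 1/2)
5. X lies on line VT with VX:XT = 5:4 ⇒ X = (-8/9, 5/3)
line XU meets TP at K = (12/17, 5/17)
U = X + t·(K−X) with t = 17/20, so XU:UK = 17/20:3/20

XU:UK = 17/3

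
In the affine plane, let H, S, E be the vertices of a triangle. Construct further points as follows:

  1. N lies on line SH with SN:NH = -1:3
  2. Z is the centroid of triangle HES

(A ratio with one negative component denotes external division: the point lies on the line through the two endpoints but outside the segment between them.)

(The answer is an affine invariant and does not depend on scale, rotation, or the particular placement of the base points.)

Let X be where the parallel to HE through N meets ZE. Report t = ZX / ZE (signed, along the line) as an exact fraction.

Work in coordinates with H = (0, 0), S = (1, 0), E = (0, 1).
1. N lies on line SH with SN:NH = -1:3 ⇒ N = (3/2, 0)
2. Z is the centroid of triangle HES ⇒ Z = (1/3, 1/3)
through N parallel to HE: direction (0, 1); meets ZE at X = (3/2, -2)
X = Z + t·(E−Z) with t = -7/2

t = -7/2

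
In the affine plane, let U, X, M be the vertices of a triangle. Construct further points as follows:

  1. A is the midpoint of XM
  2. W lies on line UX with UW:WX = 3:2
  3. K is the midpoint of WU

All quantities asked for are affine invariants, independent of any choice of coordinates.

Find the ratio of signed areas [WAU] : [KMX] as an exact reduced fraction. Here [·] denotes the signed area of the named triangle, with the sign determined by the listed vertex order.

[WAU]:[KMX] = -3/7

Work in coordinates with U = (0, 0), X = (1, 0), M = (0, 1).
1. A is the midpoint of XM ⇒ A = (1/2, 1/2)
2. W lies on line UX with UW:WX = 3:2 ⇒ W = (3/5, 0)
3. K is the midpoint of WU ⇒ K = (3/10, 0)
2·[WAU] = 3/10, 2·[KMX] = -7/10
[WAU]:[KMX] = 3/10:-7/10 = -3/7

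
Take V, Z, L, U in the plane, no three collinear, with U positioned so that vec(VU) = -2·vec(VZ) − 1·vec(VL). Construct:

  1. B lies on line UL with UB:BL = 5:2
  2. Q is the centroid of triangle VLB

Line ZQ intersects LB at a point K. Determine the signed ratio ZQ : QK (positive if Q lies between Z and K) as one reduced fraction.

Choose coordinates V = (0, 0), Z = (1, 0), L = (0, 1), U = (-2, -1).
1. B lies on line UL with UB:BL = 5:2 ⇒ B = (-4/7, 3/7)
2. Q is the centroid of triangle VLB ⇒ Q = (-4/21, 10/21)
line ZQ meets LB at K = (-3/7, 4/7)
Q = Z + t·(K−Z) with t = 5/6, so ZQ:QK = 5/6:1/6

ZQ:QK = 5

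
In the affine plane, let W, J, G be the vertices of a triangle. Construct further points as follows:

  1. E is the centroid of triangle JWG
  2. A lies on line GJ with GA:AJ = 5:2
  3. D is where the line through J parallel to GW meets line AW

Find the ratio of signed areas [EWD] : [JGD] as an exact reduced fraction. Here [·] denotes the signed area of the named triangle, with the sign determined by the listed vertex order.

Assign W = (0, 0), J = (1, 0), G = (0, 1) — the answer is frame-independent, so this choice is without loss of generality.
1. E is the centroid of triangle JWG ⇒ E = (1/3, 1/3)
2. A lies on line GJ with GA:AJ = 5:2 ⇒ A = (5/7, 2/7)
3. D is where the line through J parallel to GW meets line AW ⇒ D = (1, 2/5)
2·[EWD] = 1/5, 2·[JGD] = -2/5
[EWD]:[JGD] = 1/5:-2/5 = -1/2

[EWD]:[JGD] = -1/2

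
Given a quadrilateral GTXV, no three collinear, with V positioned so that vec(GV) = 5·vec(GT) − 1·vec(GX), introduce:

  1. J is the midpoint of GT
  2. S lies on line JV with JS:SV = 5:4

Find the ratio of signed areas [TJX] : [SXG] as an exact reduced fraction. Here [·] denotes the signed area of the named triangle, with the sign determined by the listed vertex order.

Set G = (0, 0), T = (1, 0), X = (0, 1), V = (5, -1); any affine frame gives the same invariant.
1. J is the midpoint of GT ⇒ J = (1/2, 0)
2. S lies on line JV with JS:SV = 5:4 ⇒ S = (3, -5/9)
2·[TJX] = -1/2, 2·[SXG] = 3
[TJX]:[SXG] = -1/2:3 = -1/6

[TJX]:[SXG] = -1/6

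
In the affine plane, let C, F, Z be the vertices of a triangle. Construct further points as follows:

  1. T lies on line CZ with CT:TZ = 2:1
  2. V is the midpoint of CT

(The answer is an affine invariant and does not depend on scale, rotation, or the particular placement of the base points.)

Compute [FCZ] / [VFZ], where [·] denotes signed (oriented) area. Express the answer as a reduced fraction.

[FCZ]:[VFZ] = -3/2

Set C = (0, 0), F = (1, 0), Z = (0, 1); any affine frame gives the same invariant.
1. T lies on line CZ with CT:TZ = 2:1 ⇒ T = (0, 2/3)
2. V is the midpoint of CT ⇒ V = (0, 1/3)
2·[FCZ] = -1, 2·[VFZ] = 2/3
[FCZ]:[VFZ] = -1:2/3 = -3/2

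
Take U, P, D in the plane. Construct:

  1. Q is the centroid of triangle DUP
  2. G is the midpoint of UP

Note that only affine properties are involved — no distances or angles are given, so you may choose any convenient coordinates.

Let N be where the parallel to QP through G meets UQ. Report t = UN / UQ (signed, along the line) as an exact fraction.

t = 1/2

Choose coordinates U = (0, 0), P = (1, 0), D = (0, 1).
1. Q is the centroid of triangle DUP ⇒ Q = (1/3, 1/3)
2. G is the midpoint of UP ⇒ G = (1/2, 0)
through G parallel to QP: direction (2/3, -1/3); meets UQ at N = (1/6, 1/6)
N = U + t·(Q−U) with t = 1/2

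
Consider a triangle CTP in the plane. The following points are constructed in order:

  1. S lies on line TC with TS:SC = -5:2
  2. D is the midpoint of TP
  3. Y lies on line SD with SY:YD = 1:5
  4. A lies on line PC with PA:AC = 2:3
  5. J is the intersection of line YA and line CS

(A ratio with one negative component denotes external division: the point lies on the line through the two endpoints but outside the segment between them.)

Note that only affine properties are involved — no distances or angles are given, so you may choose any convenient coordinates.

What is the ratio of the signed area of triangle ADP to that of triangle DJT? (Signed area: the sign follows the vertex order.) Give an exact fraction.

Work in coordinates with C = (0, 0), T = (1, 0), P = (0, 1).
1. S lies on line TC with TS:SC = -5:2 ⇒ S = (-2/3, 0)
2. D is the midpoint of TP ⇒ D = (1/2, 1/2)
3. Y lies on line SD with SY:YD = 1:5 ⇒ Y = (-17/36, 1/12)
4. A lies on line PC with PA:AC = 2:3 ⇒ A = (0, 3/5)
5. J is the intersection of line YA and line CS ⇒ J = (-17/31, 0)
2·[ADP] = 1/5, 2·[DJT] = 24/31
[ADP]:[DJT] = 1/5:24/31 = 31/120

[ADP]:[DJT] = 31/120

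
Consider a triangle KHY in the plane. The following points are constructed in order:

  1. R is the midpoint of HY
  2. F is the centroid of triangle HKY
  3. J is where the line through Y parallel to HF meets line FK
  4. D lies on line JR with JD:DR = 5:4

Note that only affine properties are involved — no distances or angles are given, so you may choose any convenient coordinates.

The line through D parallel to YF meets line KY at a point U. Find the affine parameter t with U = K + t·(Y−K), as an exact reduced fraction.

Choose coordinates K = (0, 0), H = (1, 0), Y = (0, 1).
1. R is the midpoint of HY ⇒ R = (1/2, 1/2)
2. F is the centroid of triangle HKY ⇒ F = (1/3, 1/3)
3. J is where the line through Y parallel to HF meets line FK ⇒ J = (2/3, 2/3)
4. D lies on line JR with JD:DR = 5:4 ⇒ D = (31/54, 31/54)
through D parallel to YF: direction (1/3, -2/3); meets KY at U = (0, 31/18)
U = K + t·(Y−K) with t = 31/18

t = 31/18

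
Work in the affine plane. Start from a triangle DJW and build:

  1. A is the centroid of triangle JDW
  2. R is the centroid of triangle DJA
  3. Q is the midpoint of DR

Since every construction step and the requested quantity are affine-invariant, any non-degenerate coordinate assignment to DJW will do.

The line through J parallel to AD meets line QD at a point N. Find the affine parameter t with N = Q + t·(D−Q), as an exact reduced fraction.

t = -5

Set D = (0, 0), J = (1, 0), W = (0, 1); any affine frame gives the same invariant.
1. A is the centroid of triangle JDW ⇒ A = (1/3, 1/3)
2. R is the centroid of triangle DJA ⇒ R = (4/9, 1/9)
3. Q is the midpoint of DR ⇒ Q = (2/9, 1/18)
through J parallel to AD: direction (-1/3, -1/3); meets QD at N = (4/3, 1/3)
N = Q + t·(D−Q) with t = -5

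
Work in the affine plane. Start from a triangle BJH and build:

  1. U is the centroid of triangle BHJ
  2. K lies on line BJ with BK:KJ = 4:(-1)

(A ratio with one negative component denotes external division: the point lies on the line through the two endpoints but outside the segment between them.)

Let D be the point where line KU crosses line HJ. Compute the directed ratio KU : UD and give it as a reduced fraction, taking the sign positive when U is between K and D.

KU:UD = -2

Set B = (0, 0), J = (1, 0), H = (0, 1); any affine frame gives the same invariant.
1. U is the centroid of triangle BHJ ⇒ U = (1/3, 1/3)
2. K lies on line BJ with BK:KJ = 4:(-1) ⇒ K = (4/3, 0)
line KU meets HJ at D = (5/6, 1/6)
U = K + t·(D−K) with t = 2, so KU:UD = 2:-1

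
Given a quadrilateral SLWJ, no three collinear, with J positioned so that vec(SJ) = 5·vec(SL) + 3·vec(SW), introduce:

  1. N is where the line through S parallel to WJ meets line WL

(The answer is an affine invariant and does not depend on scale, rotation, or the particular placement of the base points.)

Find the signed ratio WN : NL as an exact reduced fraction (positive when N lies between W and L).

WN:NL = 5/2

Set S = (0, 0), L = (1, 0), W = (0, 1), J = (5, 3); any affine frame gives the same invariant.
1. N is where the line through S parallel to WJ meets line WL ⇒ N = (5/7, 2/7)
N = W + t·(L−W) with t = 5/7, so WN:NL = t:(1−t) = 5/7:2/7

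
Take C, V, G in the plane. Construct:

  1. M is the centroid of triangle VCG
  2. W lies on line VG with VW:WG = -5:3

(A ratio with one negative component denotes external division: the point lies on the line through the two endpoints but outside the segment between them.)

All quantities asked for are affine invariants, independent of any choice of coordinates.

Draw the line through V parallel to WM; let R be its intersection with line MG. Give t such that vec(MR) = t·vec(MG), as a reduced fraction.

t = 5/3

Set C = (0, 0), V = (1, 0), G = (0, 1); any affine frame gives the same invariant.
1. M is the centroid of triangle VCG ⇒ M = (1/3, 1/3)
2. W lies on line VG with VW:WG = -5:3 ⇒ W = (-3/2, 5/2)
through V parallel to WM: direction (11/6, -13/6); meets MG at R = (-2/9, 13/9)
R = M + t·(G−M) with t = 5/3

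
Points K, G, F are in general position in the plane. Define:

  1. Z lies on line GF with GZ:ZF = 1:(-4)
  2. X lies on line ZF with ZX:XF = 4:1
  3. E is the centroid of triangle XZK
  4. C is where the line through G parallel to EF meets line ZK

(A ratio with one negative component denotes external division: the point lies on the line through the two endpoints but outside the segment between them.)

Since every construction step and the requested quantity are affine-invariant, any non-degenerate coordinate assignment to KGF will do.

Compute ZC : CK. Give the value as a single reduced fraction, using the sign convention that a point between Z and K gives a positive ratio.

ZC:CK = 5/39

Work in coordinates with K = (0, 0), G = (1, 0), F = (0, 1).
1. Z lies on line GF with GZ:ZF = 1:(-4) ⇒ Z = (4/3, -1/3)
2. X lies on line ZF with ZX:XF = 4:1 ⇒ X = (4/15, 11/15)
3. E is the centroid of triangle XZK ⇒ E = (8/15, 2/15)
4. C is where the line through G parallel to EF meets line ZK ⇒ C = (13/11, -13/44)
C = Z + t·(K−Z) with t = 5/44, so ZC:CK = t:(1−t) = 5/44:39/44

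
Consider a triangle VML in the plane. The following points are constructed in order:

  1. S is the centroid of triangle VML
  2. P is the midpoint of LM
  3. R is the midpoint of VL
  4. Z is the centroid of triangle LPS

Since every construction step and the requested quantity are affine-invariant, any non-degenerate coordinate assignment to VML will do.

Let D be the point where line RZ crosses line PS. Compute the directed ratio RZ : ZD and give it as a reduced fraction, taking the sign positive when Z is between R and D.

Choose coordinates V = (0, 0), M = (1, 0), L = (0, 1).
1. S is the centroid of triangle VML ⇒ S = (1/3, 1/3)
2. P is the midpoint of LM ⇒ P = (1/2, 1/2)
3. R is the midpoint of VL ⇒ R = (0, 1/2)
4. Z is the centroid of triangle LPS ⇒ Z = (5/18, 11/18)
line RZ meets PS at D = (5/6, 5/6)
Z = R + t·(D−R) with t = 1/3, so RZ:ZD = 1/3:2/3

RZ:ZD = 1/2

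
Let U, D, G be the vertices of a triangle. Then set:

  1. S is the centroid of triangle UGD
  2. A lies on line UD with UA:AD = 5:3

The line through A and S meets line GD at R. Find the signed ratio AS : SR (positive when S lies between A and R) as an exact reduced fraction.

Choose coordinates U = (0, 0), D = (1, 0), G = (0, 1).
1. S is the centroid of triangle UGD ⇒ S = (1/3, 1/3)
2. A lies on line UD with UA:AD = 5:3 ⇒ A = (5/8, 0)
line AS meets GD at R = (-2, 3)
S = A + t·(R−A) with t = 1/9, so AS:SR = 1/9:8/9

AS:SR = 1/8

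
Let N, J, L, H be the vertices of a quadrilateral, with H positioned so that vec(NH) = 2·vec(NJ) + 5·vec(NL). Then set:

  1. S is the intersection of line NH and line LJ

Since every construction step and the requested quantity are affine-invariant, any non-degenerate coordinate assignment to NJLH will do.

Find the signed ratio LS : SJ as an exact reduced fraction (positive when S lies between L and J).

Assign N = (0, 0), J = (1, 0), L = (0, 1), H = (2, 5) — the answer is frame-independent, so this choice is without loss of generality.
1. S is the intersection of line NH and line LJ ⇒ S = (2/7, 5/7)
S = L + t·(J−L) with t = 2/7, so LS:SJ = t:(1−t) = 2/7:5/7

LS:SJ = 2/5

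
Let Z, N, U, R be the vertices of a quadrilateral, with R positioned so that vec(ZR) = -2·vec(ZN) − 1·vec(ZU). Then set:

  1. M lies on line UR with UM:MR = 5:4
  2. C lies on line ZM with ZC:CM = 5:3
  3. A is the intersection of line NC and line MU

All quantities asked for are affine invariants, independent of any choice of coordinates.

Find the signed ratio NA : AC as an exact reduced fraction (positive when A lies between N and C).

NA:AC = -16/3

Choose coordinates Z = (0, 0), N = (1, 0), U = (0, 1), R = (-2, -1).
1. M lies on line UR with UM:MR = 5:4 ⇒ M = (-10/9, -1/9)
2. C lies on line ZM with ZC:CM = 5:3 ⇒ C = (-25/36, -5/72)
3. A is the intersection of line NC and line MU ⇒ A = (-127/117, -10/117)
A = N + t·(C−N) with t = 16/13, so NA:AC = t:(1−t) = 16/13:-3/13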